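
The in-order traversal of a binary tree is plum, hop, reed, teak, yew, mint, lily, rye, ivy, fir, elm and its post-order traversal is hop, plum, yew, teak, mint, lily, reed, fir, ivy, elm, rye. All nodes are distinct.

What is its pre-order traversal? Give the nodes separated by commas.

rye, reed, plum, hop, lily, mint, teak, yew, elm, ivy, fir

The last element of post-order is the root; it splits in-order into left and right subtrees.
Root rye: left subtree has 7 nodes {plum, hop, reed, teak, yew, mint, lily}, right has 3 {ivy, fir, elm}.
  Root reed: left subtree has 2 nodes {plum, hop}, right has 4 {teak, yew, mint, lily}.
    Root plum: left subtree has 0 nodes { }, right has 1 {hop}.
    Root lily: left subtree has 3 nodes {teak, yew, mint}, right has 0 { }.
      Root mint: left subtree has 2 nodes {teak, yew}, right has 0 { }.
        Root teak: left subtree has 0 nodes { }, right has 1 {yew}.
  Root elm: left subtree has 2 nodes {ivy, fir}, right has 0 { }.
    Root ivy: left subtree has 0 nodes { }, right has 1 {fir}.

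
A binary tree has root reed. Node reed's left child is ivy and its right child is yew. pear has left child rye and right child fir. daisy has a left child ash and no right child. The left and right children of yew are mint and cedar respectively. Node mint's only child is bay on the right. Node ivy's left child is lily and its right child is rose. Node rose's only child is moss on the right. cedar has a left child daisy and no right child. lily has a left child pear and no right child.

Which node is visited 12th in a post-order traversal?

cedar

Post-order visits the left subtree, then the right subtree, then the node.
At reed: go left to ivy.
  At ivy: go left to lily.
    At lily: go left to pear.
      At pear: go left to rye.
        rye is a leaf — visit rye.
      At pear: go right to fir.
        fir is a leaf — visit fir.
      Visit pear.
    At lily: no right child.
    Visit lily.
  At ivy: go right to rose.
    At rose: no left child.
    At rose: go right to moss.
      moss is a leaf — visit moss.
    Visit rose.
  Visit ivy.
At reed: go right to yew.
  At yew: go left to mint.
    At mint: no left child.
    At mint: go right to bay.
      bay is a leaf — visit bay.
    Visit mint.
  At yew: go right to cedar.
    At cedar: go left to daisy.
      At daisy: go left to ash.
        ash is a leaf — visit ash.
      At daisy: no right child.
      Visit daisy.
    At cedar: no right child.
    Visit cedar.
  Visit yew.
Visit reed.
Full post-order sequence: rye, fir, pear, lily, moss, rose, ivy, bay, mint, ash, daisy, cedar, yew, reed.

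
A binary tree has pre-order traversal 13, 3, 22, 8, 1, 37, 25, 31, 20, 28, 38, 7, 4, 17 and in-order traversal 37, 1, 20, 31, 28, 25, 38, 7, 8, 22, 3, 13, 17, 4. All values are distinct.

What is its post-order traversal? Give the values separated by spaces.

37 20 28 31 7 38 25 1 8 22 3 17 4 13

The first element of pre-order is the root; it splits in-order into left and right subtrees.
Root 13: left subtree has 11 nodes {37, 1, 20, 31, 28, 25, 38, 7, 8, 22, 3}, right has 2 {17, 4}.
  Root 3: left subtree has 10 nodes {37, 1, 20, 31, 28, 25, 38, 7, 8, 22}, right has 0 { }.
    Root 22: left subtree has 9 nodes {37, 1, 20, 31, 28, 25, 38, 7, 8}, right has 0 { }.
      Root 8: left subtree has 8 nodes {37, 1, 20, 31, 28, 25, 38, 7}, right has 0 { }.
        Root 1: left subtree has 1 node {37}, right has 6 {20, 31, 28, 25, 38, 7}.
          Root 25: left subtree has 3 nodes {20, 31, 28}, right has 2 {38, 7}.
            Root 31: left subtree has 1 node {20}, right has 1 {28}.
            Root 38: left subtree has 0 nodes { }, right has 1 {7}.
  Root 4: left subtree has 1 node {17}, right has 0 { }.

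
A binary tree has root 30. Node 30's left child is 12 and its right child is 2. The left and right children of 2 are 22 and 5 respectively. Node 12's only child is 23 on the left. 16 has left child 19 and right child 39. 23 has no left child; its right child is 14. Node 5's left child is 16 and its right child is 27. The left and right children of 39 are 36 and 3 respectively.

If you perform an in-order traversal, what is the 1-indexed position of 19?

In-order visits the left subtree, then the node, then the right subtree.
At 30: go left to 12.
  At 12: go left to 23.
    At 23: no left child.
    Visit 23.
    At 23: go right to 14.
      14 is a leaf — visit 14.
  Visit 12.
  At 12: no right child.
Visit 30.
At 30: go right to 2.
  At 2: go left to 22.
    22 is a leaf — visit 22.
  Visit 2.
  At 2: go right to 5.
    At 5: go left to 16.
      At 16: go left to 19.
        19 is a leaf — visit 19.
      Visit 16.
      At 16: go right to 39.
        At 39: go left to 36.
          36 is a leaf — visit 36.
        Visit 39.
        At 39: go right to 3.
          3 is a leaf — visit 3.
    Visit 5.
    At 5: go right to 27.
      27 is a leaf — visit 27.
Full in-order sequence: 23, 14, 12, 30, 22, 2, 19, 16, 36, 39, 3, 5, 27.

7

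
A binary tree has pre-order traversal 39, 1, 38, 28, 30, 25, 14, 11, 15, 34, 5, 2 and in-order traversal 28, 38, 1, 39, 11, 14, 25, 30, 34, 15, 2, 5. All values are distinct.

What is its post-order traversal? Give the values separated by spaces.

28 38 1 11 14 25 34 2 5 15 30 39

The first element of pre-order is the root; it splits in-order into left and right subtrees.
Root 39: left subtree has 3 nodes {28, 38, 1}, right has 8 {11, 14, 25, 30, 34, 15, 2, 5}.
  Root 1: left subtree has 2 nodes {28, 38}, right has 0 { }.
    Root 38: left subtree has 1 node {28}, right has 0 { }.
  Root 30: left subtree has 3 nodes {11, 14, 25}, right has 4 {34, 15, 2, 5}.
    Root 25: left subtree has 2 nodes {11, 14}, right has 0 { }.
      Root 14: left subtree has 1 node {11}, right has 0 { }.
    Root 15: left subtree has 1 node {34}, right has 2 {2, 5}.
      Root 5: left subtree has 1 node {2}, right has 0 { }.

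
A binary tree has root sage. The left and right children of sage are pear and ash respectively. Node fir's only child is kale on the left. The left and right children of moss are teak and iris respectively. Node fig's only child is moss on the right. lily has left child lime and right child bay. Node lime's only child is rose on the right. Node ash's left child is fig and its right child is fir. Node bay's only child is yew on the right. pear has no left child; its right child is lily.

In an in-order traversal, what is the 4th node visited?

lily

In-order visits the left subtree, then the node, then the right subtree.
At sage: go left to pear.
  At pear: no left child.
  Visit pear.
  At pear: go right to lily.
    At lily: go left to lime.
      At lime: no left child.
      Visit lime.
      At lime: go right to rose.
        rose is a leaf — visit rose.
    Visit lily.
    At lily: go right to bay.
      At bay: no left child.
      Visit bay.
      At bay: go right to yew.
        yew is a leaf — visit yew.
Visit sage.
At sage: go right to ash.
  At ash: go left to fig.
    At fig: no left child.
    Visit fig.
    At fig: go right to moss.
      At moss: go left to teak.
        teak is a leaf — visit teak.
      Visit moss.
      At moss: go right to iris.
        iris is a leaf — visit iris.
  Visit ash.
  At ash: go right to fir.
    At fir: go left to kale.
      kale is a leaf — visit kale.
    Visit fir.
    At fir: no right child.
Full in-order sequence: pear, lime, rose, lily, bay, yew, sage, fig, teak, moss, iris, ash, kale, fir.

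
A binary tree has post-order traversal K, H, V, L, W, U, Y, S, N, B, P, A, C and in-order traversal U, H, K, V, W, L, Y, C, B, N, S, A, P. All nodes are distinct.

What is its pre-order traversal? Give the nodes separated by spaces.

The last element of post-order is the root; it splits in-order into left and right subtrees.
Root C: left subtree has 7 nodes {U, H, K, V, W, L, Y}, right has 5 {B, N, S, A, P}.
  Root Y: left subtree has 6 nodes {U, H, K, V, W, L}, right has 0 { }.
    Root U: left subtree has 0 nodes { }, right has 5 {H, K, V, W, L}.
      Root W: left subtree has 3 nodes {H, K, V}, right has 1 {L}.
        Root V: left subtree has 2 nodes {H, K}, right has 0 { }.
          Root H: left subtree has 0 nodes { }, right has 1 {K}.
  Root A: left subtree has 3 nodes {B, N, S}, right has 1 {P}.
    Root B: left subtree has 0 nodes { }, right has 2 {N, S}.
      Root N: left subtree has 0 nodes { }, right has 1 {S}.

C Y U W V H K L A B N S P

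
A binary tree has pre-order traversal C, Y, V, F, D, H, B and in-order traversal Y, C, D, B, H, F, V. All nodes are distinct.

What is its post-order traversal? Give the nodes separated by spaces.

The first element of pre-order is the root; it splits in-order into left and right subtrees.
Root C: left subtree has 1 node {Y}, right has 5 {D, B, H, F, V}.
  Root V: left subtree has 4 nodes {D, B, H, F}, right has 0 { }.
    Root F: left subtree has 3 nodes {D, B, H}, right has 0 { }.
      Root D: left subtree has 0 nodes { }, right has 2 {B, H}.
        Root H: left subtree has 1 node {B}, right has 0 { }.

Y B H D F V C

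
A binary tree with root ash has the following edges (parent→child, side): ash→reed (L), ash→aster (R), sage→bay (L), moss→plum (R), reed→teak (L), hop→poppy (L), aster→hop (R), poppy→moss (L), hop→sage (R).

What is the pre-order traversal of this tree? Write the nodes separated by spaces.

ash reed teak aster hop poppy moss plum sage bay

Pre-order visits the node, then its left subtree, then its right subtree.
Visit ash.
At ash: go left to reed.
  Visit reed.
  At reed: go left to teak.
    teak is a leaf — visit teak.
  At reed: no right child.
At ash: go right to aster.
  Visit aster.
  At aster: no left child.
  At aster: go right to hop.
    Visit hop.
    At hop: go left to poppy.
      Visit poppy.
      At poppy: go left to moss.
        Visit moss.
        At moss: no left child.
        At moss: go right to plum.
          plum is a leaf — visit plum.
      At poppy: no right child.
    At hop: go right to sage.
      Visit sage.
      At sage: go left to bay.
        bay is a leaf — visit bay.
      At sage: no right child.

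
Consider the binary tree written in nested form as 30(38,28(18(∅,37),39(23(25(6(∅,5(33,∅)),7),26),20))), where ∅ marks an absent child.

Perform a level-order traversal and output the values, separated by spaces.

30 38 28 18 39 37 23 20 25 26 6 7 5 33

Level-order visits nodes level by level from the root, left to right within each level.
Level 0: 30
Level 1: 38, 28
Level 2: 18, 39
Level 3: 37, 23, 20
Level 4: 25, 26
Level 5: 6, 7
Level 6: 5
Level 7: 33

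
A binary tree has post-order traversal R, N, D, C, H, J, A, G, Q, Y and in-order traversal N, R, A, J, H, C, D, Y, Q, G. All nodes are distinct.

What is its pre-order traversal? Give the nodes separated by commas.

The last element of post-order is the root; it splits in-order into left and right subtrees.
Root Y: left subtree has 7 nodes {N, R, A, J, H, C, D}, right has 2 {Q, G}.
  Root A: left subtree has 2 nodes {N, R}, right has 4 {J, H, C, D}.
    Root N: left subtree has 0 nodes { }, right has 1 {R}.
    Root J: left subtree has 0 nodes { }, right has 3 {H, C, D}.
      Root H: left subtree has 0 nodes { }, right has 2 {C, D}.
        Root C: left subtree has 0 nodes { }, right has 1 {D}.
  Root Q: left subtree has 0 nodes { }, right has 1 {G}.

Y, A, N, R, J, H, C, D, Q, G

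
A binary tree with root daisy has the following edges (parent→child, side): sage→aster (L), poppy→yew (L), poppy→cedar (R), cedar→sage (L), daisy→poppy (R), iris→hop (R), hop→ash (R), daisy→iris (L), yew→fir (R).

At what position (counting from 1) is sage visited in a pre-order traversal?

9

Pre-order visits the node, then its left subtree, then its right subtree.
Visit daisy.
At daisy: go left to iris.
  Visit iris.
  At iris: no left child.
  At iris: go right to hop.
    Visit hop.
    At hop: no left child.
    At hop: go right to ash.
      ash is a leaf — visit ash.
At daisy: go right to poppy.
  Visit poppy.
  At poppy: go left to yew.
    Visit yew.
    At yew: no left child.
    At yew: go right to fir.
      fir is a leaf — visit fir.
  At poppy: go right to cedar.
    Visit cedar.
    At cedar: go left to sage.
      Visit sage.
      At sage: go left to aster.
        aster is a leaf — visit aster.
      At sage: no right child.
    At cedar: no right child.
Full pre-order sequence: daisy, iris, hop, ash, poppy, yew, fir, cedar, sage, aster.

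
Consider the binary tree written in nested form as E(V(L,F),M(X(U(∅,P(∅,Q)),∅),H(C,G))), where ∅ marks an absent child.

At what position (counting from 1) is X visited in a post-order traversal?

Post-order visits the left subtree, then the right subtree, then the node.
At E: go left to V.
  At V: go left to L.
    L is a leaf — visit L.
  At V: go right to F.
    F is a leaf — visit F.
  Visit V.
At E: go right to M.
  At M: go left to X.
    At X: go left to U.
      At U: no left child.
      At U: go right to P.
        At P: no left child.
        At P: go right to Q.
          Q is a leaf — visit Q.
        Visit P.
      Visit U.
    At X: no right child.
    Visit X.
  At M: go right to H.
    At H: go left to C.
      C is a leaf — visit C.
    At H: go right to G.
      G is a leaf — visit G.
    Visit H.
  Visit M.
Visit E.
Full post-order sequence: L, F, V, Q, P, U, X, C, G, H, M, E.

7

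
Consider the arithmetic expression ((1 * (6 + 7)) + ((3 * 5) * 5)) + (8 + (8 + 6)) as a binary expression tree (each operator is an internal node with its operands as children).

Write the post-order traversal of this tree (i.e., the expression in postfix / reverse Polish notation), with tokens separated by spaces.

1 6 7 + * 3 5 * 5 * + 8 8 6 + + +

Post-order on an expression tree gives postfix notation: for each operator, emit left operand, right operand, then the operator.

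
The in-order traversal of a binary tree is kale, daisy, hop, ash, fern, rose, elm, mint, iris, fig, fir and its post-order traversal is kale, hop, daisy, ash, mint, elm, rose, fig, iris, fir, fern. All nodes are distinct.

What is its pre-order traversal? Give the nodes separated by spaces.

fern ash daisy kale hop fir iris rose elm mint fig

The last element of post-order is the root; it splits in-order into left and right subtrees.
Root fern: left subtree has 4 nodes {kale, daisy, hop, ash}, right has 6 {rose, elm, mint, iris, fig, fir}.
  Root ash: left subtree has 3 nodes {kale, daisy, hop}, right has 0 { }.
    Root daisy: left subtree has 1 node {kale}, right has 1 {hop}.
  Root fir: left subtree has 5 nodes {rose, elm, mint, iris, fig}, right has 0 { }.
    Root iris: left subtree has 3 nodes {rose, elm, mint}, right has 1 {fig}.
      Root rose: left subtree has 0 nodes { }, right has 2 {elm, mint}.
        Root elm: left subtree has 0 nodes { }, right has 1 {mint}.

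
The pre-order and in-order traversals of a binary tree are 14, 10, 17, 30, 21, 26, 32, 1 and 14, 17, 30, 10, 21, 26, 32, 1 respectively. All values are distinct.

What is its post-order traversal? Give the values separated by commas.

The first element of pre-order is the root; it splits in-order into left and right subtrees.
Root 14: left subtree has 0 nodes { }, right has 7 {17, 30, 10, 21, 26, 32, 1}.
  Root 10: left subtree has 2 nodes {17, 30}, right has 4 {21, 26, 32, 1}.
    Root 17: left subtree has 0 nodes { }, right has 1 {30}.
    Root 21: left subtree has 0 nodes { }, right has 3 {26, 32, 1}.
      Root 26: left subtree has 0 nodes { }, right has 2 {32, 1}.
        Root 32: left subtree has 0 nodes { }, right has 1 {1}.

30, 17, 1, 32, 26, 21, 10, 14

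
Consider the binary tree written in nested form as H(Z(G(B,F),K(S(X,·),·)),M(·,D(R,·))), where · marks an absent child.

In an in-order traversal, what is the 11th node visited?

In-order visits the left subtree, then the node, then the right subtree.
At H: go left to Z.
  At Z: go left to G.
    At G: go left to B.
      B is a leaf — visit B.
    Visit G.
    At G: go right to F.
      F is a leaf — visit F.
  Visit Z.
  At Z: go right to K.
    At K: go left to S.
      At S: go left to X.
        X is a leaf — visit X.
      Visit S.
      At S: no right child.
    Visit K.
    At K: no right child.
Visit H.
At H: go right to M.
  At M: no left child.
  Visit M.
  At M: go right to D.
    At D: go left to R.
      R is a leaf — visit R.
    Visit D.
    At D: no right child.
Full in-order sequence: B, G, F, Z, X, S, K, H, M, R, D.

D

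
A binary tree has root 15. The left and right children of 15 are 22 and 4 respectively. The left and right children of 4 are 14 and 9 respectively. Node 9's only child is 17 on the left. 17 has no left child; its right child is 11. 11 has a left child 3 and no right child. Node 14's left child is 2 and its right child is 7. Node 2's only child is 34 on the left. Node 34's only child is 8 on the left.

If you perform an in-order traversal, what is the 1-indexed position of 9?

12

In-order visits the left subtree, then the node, then the right subtree.
At 15: go left to 22.
  22 is a leaf — visit 22.
Visit 15.
At 15: go right to 4.
  At 4: go left to 14.
    At 14: go left to 2.
      At 2: go left to 34.
        At 34: go left to 8.
          8 is a leaf — visit 8.
        Visit 34.
        At 34: no right child.
      Visit 2.
      At 2: no right child.
    Visit 14.
    At 14: go right to 7.
      7 is a leaf — visit 7.
  Visit 4.
  At 4: go right to 9.
    At 9: go left to 17.
      At 17: no left child.
      Visit 17.
      At 17: go right to 11.
        At 11: go left to 3.
          3 is a leaf — visit 3.
        Visit 11.
        At 11: no right child.
    Visit 9.
    At 9: no right child.
Full in-order sequence: 22, 15, 8, 34, 2, 14, 7, 4, 17, 3, 11, 9.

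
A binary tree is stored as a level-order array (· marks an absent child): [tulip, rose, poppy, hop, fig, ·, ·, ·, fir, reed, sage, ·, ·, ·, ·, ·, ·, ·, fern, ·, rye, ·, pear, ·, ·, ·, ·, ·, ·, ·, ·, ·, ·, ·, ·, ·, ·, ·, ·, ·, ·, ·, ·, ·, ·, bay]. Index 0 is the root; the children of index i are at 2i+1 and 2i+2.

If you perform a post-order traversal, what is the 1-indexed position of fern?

Post-order visits the left subtree, then the right subtree, then the node.
At tulip: go left to rose.
  At rose: go left to hop.
    At hop: no left child.
    At hop: go right to fir.
      At fir: no left child.
      At fir: go right to fern.
        fern is a leaf — visit fern.
      Visit fir.
    Visit hop.
  At rose: go right to fig.
    At fig: go left to reed.
      At reed: no left child.
      At reed: go right to rye.
        rye is a leaf — visit rye.
      Visit reed.
    At fig: go right to sage.
      At sage: no left child.
      At sage: go right to pear.
        At pear: go left to bay.
          bay is a leaf — visit bay.
        At pear: no right child.
        Visit pear.
      Visit sage.
    Visit fig.
  Visit rose.
At tulip: go right to poppy.
  poppy is a leaf — visit poppy.
Visit tulip.
Full post-order sequence: fern, fir, hop, rye, reed, bay, pear, sage, fig, rose, poppy, tulip.

1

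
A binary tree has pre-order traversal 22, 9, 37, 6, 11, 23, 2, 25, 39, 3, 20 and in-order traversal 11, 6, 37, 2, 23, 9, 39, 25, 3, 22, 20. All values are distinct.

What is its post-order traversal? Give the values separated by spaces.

11 6 2 23 37 39 3 25 9 20 22

The first element of pre-order is the root; it splits in-order into left and right subtrees.
Root 22: left subtree has 9 nodes {11, 6, 37, 2, 23, 9, 39, 25, 3}, right has 1 {20}.
  Root 9: left subtree has 5 nodes {11, 6, 37, 2, 23}, right has 3 {39, 25, 3}.
    Root 37: left subtree has 2 nodes {11, 6}, right has 2 {2, 23}.
      Root 6: left subtree has 1 node {11}, right has 0 { }.
      Root 23: left subtree has 1 node {2}, right has 0 { }.
    Root 25: left subtree has 1 node {39}, right has 1 {3}.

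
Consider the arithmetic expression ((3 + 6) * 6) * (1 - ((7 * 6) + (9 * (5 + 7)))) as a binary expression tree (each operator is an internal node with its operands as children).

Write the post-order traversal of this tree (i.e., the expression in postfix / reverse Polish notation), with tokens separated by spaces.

Post-order on an expression tree gives postfix notation: for each operator, emit left operand, right operand, then the operator.

3 6 + 6 * 1 7 6 * 9 5 7 + * + - *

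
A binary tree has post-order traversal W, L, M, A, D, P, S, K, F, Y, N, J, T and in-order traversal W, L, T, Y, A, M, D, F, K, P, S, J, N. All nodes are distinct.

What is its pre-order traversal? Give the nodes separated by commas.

T, L, W, J, Y, F, D, A, M, K, S, P, N

The last element of post-order is the root; it splits in-order into left and right subtrees.
Root T: left subtree has 2 nodes {W, L}, right has 10 {Y, A, M, D, F, K, P, S, J, N}.
  Root L: left subtree has 1 node {W}, right has 0 { }.
  Root J: left subtree has 8 nodes {Y, A, M, D, F, K, P, S}, right has 1 {N}.
    Root Y: left subtree has 0 nodes { }, right has 7 {A, M, D, F, K, P, S}.
      Root F: left subtree has 3 nodes {A, M, D}, right has 3 {K, P, S}.
        Root D: left subtree has 2 nodes {A, M}, right has 0 { }.
          Root A: left subtree has 0 nodes { }, right has 1 {M}.
        Root K: left subtree has 0 nodes { }, right has 2 {P, S}.
          Root S: left subtree has 1 node {P}, right has 0 { }.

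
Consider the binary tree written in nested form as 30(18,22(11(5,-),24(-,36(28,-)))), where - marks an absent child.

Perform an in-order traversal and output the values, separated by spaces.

18 30 5 11 22 24 28 36

In-order visits the left subtree, then the node, then the right subtree.
At 30: go left to 18.
  18 is a leaf — visit 18.
Visit 30.
At 30: go right to 22.
  At 22: go left to 11.
    At 11: go left to 5.
      5 is a leaf — visit 5.
    Visit 11.
    At 11: no right child.
  Visit 22.
  At 22: go right to 24.
    At 24: no left child.
    Visit 24.
    At 24: go right to 36.
      At 36: go left to 28.
        28 is a leaf — visit 28.
      Visit 36.
      At 36: no right child.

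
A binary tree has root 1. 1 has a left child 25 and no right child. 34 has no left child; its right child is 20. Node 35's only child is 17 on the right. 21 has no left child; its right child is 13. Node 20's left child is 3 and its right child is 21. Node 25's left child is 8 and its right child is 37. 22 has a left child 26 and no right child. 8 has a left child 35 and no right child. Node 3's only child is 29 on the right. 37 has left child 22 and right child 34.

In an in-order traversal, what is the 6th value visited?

In-order visits the left subtree, then the node, then the right subtree.
At 1: go left to 25.
  At 25: go left to 8.
    At 8: go left to 35.
      At 35: no left child.
      Visit 35.
      At 35: go right to 17.
        17 is a leaf — visit 17.
    Visit 8.
    At 8: no right child.
  Visit 25.
  At 25: go right to 37.
    At 37: go left to 22.
      At 22: go left to 26.
        26 is a leaf — visit 26.
      Visit 22.
      At 22: no right child.
    Visit 37.
    At 37: go right to 34.
      At 34: no left child.
      Visit 34.
      At 34: go right to 20.
        At 20: go left to 3.
          At 3: no left child.
          Visit 3.
          At 3: go right to 29.
            29 is a leaf — visit 29.
        Visit 20.
        At 20: go right to 21.
          At 21: no left child.
          Visit 21.
          At 21: go right to 13.
            13 is a leaf — visit 13.
Visit 1.
At 1: no right child.
Full in-order sequence: 35, 17, 8, 25, 26, 22, 37, 34, 3, 29, 20, 21, 13, 1.

22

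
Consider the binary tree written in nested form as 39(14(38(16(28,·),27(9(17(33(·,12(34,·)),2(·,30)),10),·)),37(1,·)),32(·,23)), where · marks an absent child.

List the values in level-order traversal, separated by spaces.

Level-order visits nodes level by level from the root, left to right within each level.
Level 0: 39
Level 1: 14, 32
Level 2: 38, 37, 23
Level 3: 16, 27, 1
Level 4: 28, 9
Level 5: 17, 10
Level 6: 33, 2
Level 7: 12, 30
Level 8: 34

39 14 32 38 37 23 16 27 1 28 9 17 10 33 2 12 30 34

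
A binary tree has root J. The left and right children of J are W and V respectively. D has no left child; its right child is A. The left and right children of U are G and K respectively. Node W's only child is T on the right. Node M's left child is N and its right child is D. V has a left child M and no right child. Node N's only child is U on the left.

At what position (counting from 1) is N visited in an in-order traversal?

In-order visits the left subtree, then the node, then the right subtree.
At J: go left to W.
  At W: no left child.
  Visit W.
  At W: go right to T.
    T is a leaf — visit T.
Visit J.
At J: go right to V.
  At V: go left to M.
    At M: go left to N.
      At N: go left to U.
        At U: go left to G.
          G is a leaf — visit G.
        Visit U.
        At U: go right to K.
          K is a leaf — visit K.
      Visit N.
      At N: no right child.
    Visit M.
    At M: go right to D.
      At D: no left child.
      Visit D.
      At D: go right to A.
        A is a leaf — visit A.
  Visit V.
  At V: no right child.
Full in-order sequence: W, T, J, G, U, K, N, M, D, A, V.

7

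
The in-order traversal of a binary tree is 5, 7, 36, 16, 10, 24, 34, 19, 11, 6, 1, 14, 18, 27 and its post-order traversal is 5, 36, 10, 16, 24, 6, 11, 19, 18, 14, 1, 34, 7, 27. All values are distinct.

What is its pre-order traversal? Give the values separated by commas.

27, 7, 5, 34, 24, 16, 36, 10, 1, 19, 11, 6, 14, 18

The last element of post-order is the root; it splits in-order into left and right subtrees.
Root 27: left subtree has 13 nodes {5, 7, 36, 16, 10, 24, 34, 19, 11, 6, 1, 14, 18}, right has 0 { }.
  Root 7: left subtree has 1 node {5}, right has 11 {36, 16, 10, 24, 34, 19, 11, 6, 1, 14, 18}.
    Root 34: left subtree has 4 nodes {36, 16, 10, 24}, right has 6 {19, 11, 6, 1, 14, 18}.
      Root 24: left subtree has 3 nodes {36, 16, 10}, right has 0 { }.
        Root 16: left subtree has 1 node {36}, right has 1 {10}.
      Root 1: left subtree has 3 nodes {19, 11, 6}, right has 2 {14, 18}.
        Root 19: left subtree has 0 nodes { }, right has 2 {11, 6}.
          Root 11: left subtree has 0 nodes { }, right has 1 {6}.
        Root 14: left subtree has 0 nodes { }, right has 1 {18}.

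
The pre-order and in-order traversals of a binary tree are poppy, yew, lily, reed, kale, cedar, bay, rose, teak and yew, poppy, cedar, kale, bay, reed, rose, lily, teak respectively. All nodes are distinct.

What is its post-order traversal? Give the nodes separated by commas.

The first element of pre-order is the root; it splits in-order into left and right subtrees.
Root poppy: left subtree has 1 node {yew}, right has 7 {cedar, kale, bay, reed, rose, lily, teak}.
  Root lily: left subtree has 5 nodes {cedar, kale, bay, reed, rose}, right has 1 {teak}.
    Root reed: left subtree has 3 nodes {cedar, kale, bay}, right has 1 {rose}.
      Root kale: left subtree has 1 node {cedar}, right has 1 {bay}.

yew, cedar, bay, kale, rose, reed, teak, lily, poppy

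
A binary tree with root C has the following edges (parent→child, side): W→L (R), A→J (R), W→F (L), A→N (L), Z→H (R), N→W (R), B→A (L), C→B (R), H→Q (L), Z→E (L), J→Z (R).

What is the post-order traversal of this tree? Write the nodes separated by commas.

F, L, W, N, E, Q, H, Z, J, A, B, C

Post-order visits the left subtree, then the right subtree, then the node.
At C: no left child.
At C: go right to B.
  At B: go left to A.
    At A: go left to N.
      At N: no left child.
      At N: go right to W.
        At W: go left to F.
          F is a leaf — visit F.
        At W: go right to L.
          L is a leaf — visit L.
        Visit W.
      Visit N.
    At A: go right to J.
      At J: no left child.
      At J: go right to Z.
        At Z: go left to E.
          E is a leaf — visit E.
        At Z: go right to H.
          At H: go left to Q.
            Q is a leaf — visit Q.
          At H: no right child.
          Visit H.
        Visit Z.
      Visit J.
    Visit A.
  At B: no right child.
  Visit B.
Visit C.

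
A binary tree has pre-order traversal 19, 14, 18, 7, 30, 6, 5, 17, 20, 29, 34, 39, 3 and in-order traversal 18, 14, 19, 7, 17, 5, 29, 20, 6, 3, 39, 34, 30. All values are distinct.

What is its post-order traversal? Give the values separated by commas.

18, 14, 17, 29, 20, 5, 3, 39, 34, 6, 30, 7, 19

The first element of pre-order is the root; it splits in-order into left and right subtrees.
Root 19: left subtree has 2 nodes {18, 14}, right has 10 {7, 17, 5, 29, 20, 6, 3, 39, 34, 30}.
  Root 14: left subtree has 1 node {18}, right has 0 { }.
  Root 7: left subtree has 0 nodes { }, right has 9 {17, 5, 29, 20, 6, 3, 39, 34, 30}.
    Root 30: left subtree has 8 nodes {17, 5, 29, 20, 6, 3, 39, 34}, right has 0 { }.
      Root 6: left subtree has 4 nodes {17, 5, 29, 20}, right has 3 {3, 39, 34}.
        Root 5: left subtree has 1 node {17}, right has 2 {29, 20}.
          Root 20: left subtree has 1 node {29}, right has 0 { }.
        Root 34: left subtree has 2 nodes {3, 39}, right has 0 { }.
          Root 39: left subtree has 1 node {3}, right has 0 { }.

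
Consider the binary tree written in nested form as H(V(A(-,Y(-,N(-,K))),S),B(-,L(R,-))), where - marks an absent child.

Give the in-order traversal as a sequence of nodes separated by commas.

In-order visits the left subtree, then the node, then the right subtree.
At H: go left to V.
  At V: go left to A.
    At A: no left child.
    Visit A.
    At A: go right to Y.
      At Y: no left child.
      Visit Y.
      At Y: go right to N.
        At N: no left child.
        Visit N.
        At N: go right to K.
          K is a leaf — visit K.
  Visit V.
  At V: go right to S.
    S is a leaf — visit S.
Visit H.
At H: go right to B.
  At B: no left child.
  Visit B.
  At B: go right to L.
    At L: go left to R.
      R is a leaf — visit R.
    Visit L.
    At L: no right child.

A, Y, N, K, V, S, H, B, R, L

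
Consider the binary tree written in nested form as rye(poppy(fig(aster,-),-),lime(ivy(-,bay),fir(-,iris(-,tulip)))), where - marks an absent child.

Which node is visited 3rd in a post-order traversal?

Post-order visits the left subtree, then the right subtree, then the node.
At rye: go left to poppy.
  At poppy: go left to fig.
    At fig: go left to aster.
      aster is a leaf — visit aster.
    At fig: no right child.
    Visit fig.
  At poppy: no right child.
  Visit poppy.
At rye: go right to lime.
  At lime: go left to ivy.
    At ivy: no left child.
    At ivy: go right to bay.
      bay is a leaf — visit bay.
    Visit ivy.
  At lime: go right to fir.
    At fir: no left child.
    At fir: go right to iris.
      At iris: no left child.
      At iris: go right to tulip.
        tulip is a leaf — visit tulip.
      Visit iris.
    Visit fir.
  Visit lime.
Visit rye.
Full post-order sequence: aster, fig, poppy, bay, ivy, tulip, iris, fir, lime, rye.

poppy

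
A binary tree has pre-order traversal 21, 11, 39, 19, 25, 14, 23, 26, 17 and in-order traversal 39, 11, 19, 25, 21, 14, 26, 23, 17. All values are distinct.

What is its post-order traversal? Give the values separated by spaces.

39 25 19 11 26 17 23 14 21

The first element of pre-order is the root; it splits in-order into left and right subtrees.
Root 21: left subtree has 4 nodes {39, 11, 19, 25}, right has 4 {14, 26, 23, 17}.
  Root 11: left subtree has 1 node {39}, right has 2 {19, 25}.
    Root 19: left subtree has 0 nodes { }, right has 1 {25}.
  Root 14: left subtree has 0 nodes { }, right has 3 {26, 23, 17}.
    Root 23: left subtree has 1 node {26}, right has 1 {17}.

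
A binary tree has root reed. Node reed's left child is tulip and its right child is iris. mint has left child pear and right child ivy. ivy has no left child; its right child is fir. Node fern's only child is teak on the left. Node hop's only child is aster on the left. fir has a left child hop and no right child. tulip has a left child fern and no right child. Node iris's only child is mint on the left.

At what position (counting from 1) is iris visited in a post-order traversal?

Post-order visits the left subtree, then the right subtree, then the node.
At reed: go left to tulip.
  At tulip: go left to fern.
    At fern: go left to teak.
      teak is a leaf — visit teak.
    At fern: no right child.
    Visit fern.
  At tulip: no right child.
  Visit tulip.
At reed: go right to iris.
  At iris: go left to mint.
    At mint: go left to pear.
      pear is a leaf — visit pear.
    At mint: go right to ivy.
      At ivy: no left child.
      At ivy: go right to fir.
        At fir: go left to hop.
          At hop: go left to aster.
            aster is a leaf — visit aster.
          At hop: no right child.
          Visit hop.
        At fir: no right child.
        Visit fir.
      Visit ivy.
    Visit mint.
  At iris: no right child.
  Visit iris.
Visit reed.
Full post-order sequence: teak, fern, tulip, pear, aster, hop, fir, ivy, mint, iris, reed.

10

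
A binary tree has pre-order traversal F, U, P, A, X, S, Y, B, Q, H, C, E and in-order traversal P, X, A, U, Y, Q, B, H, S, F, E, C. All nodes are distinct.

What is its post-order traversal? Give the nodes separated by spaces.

X A P Q H B Y S U E C F

The first element of pre-order is the root; it splits in-order into left and right subtrees.
Root F: left subtree has 9 nodes {P, X, A, U, Y, Q, B, H, S}, right has 2 {E, C}.
  Root U: left subtree has 3 nodes {P, X, A}, right has 5 {Y, Q, B, H, S}.
    Root P: left subtree has 0 nodes { }, right has 2 {X, A}.
      Root A: left subtree has 1 node {X}, right has 0 { }.
    Root S: left subtree has 4 nodes {Y, Q, B, H}, right has 0 { }.
      Root Y: left subtree has 0 nodes { }, right has 3 {Q, B, H}.
        Root B: left subtree has 1 node {Q}, right has 1 {H}.
  Root C: left subtree has 1 node {E}, right has 0 { }.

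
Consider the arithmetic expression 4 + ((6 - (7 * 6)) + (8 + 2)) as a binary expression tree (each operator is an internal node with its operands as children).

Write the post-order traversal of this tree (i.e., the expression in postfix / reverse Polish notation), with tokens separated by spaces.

Post-order on an expression tree gives postfix notation: for each operator, emit left operand, right operand, then the operator.

4 6 7 6 * - 8 2 + + +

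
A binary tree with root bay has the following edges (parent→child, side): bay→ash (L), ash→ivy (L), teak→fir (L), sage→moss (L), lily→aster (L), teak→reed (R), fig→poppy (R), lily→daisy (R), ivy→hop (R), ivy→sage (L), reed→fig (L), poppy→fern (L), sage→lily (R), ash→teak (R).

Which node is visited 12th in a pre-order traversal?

reed

Pre-order visits the node, then its left subtree, then its right subtree.
Visit bay.
At bay: go left to ash.
  Visit ash.
  At ash: go left to ivy.
    Visit ivy.
    At ivy: go left to sage.
      Visit sage.
      At sage: go left to moss.
        moss is a leaf — visit moss.
      At sage: go right to lily.
        Visit lily.
        At lily: go left to aster.
          aster is a leaf — visit aster.
        At lily: go right to daisy.
          daisy is a leaf — visit daisy.
    At ivy: go right to hop.
      hop is a leaf — visit hop.
  At ash: go right to teak.
    Visit teak.
    At teak: go left to fir.
      fir is a leaf — visit fir.
    At teak: go right to reed.
      Visit reed.
      At reed: go left to fig.
        Visit fig.
        At fig: no left child.
        At fig: go right to poppy.
          Visit poppy.
          At poppy: go left to fern.
            fern is a leaf — visit fern.
          At poppy: no right child.
      At reed: no right child.
At bay: no right child.
Full pre-order sequence: bay, ash, ivy, sage, moss, lily, aster, daisy, hop, teak, fir, reed, fig, poppy, fern.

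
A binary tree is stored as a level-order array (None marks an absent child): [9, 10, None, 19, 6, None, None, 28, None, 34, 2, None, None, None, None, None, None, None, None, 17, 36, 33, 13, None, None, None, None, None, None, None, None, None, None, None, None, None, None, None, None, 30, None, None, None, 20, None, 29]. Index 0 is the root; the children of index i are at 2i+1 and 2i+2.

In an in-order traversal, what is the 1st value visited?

In-order visits the left subtree, then the node, then the right subtree.
At 9: go left to 10.
  At 10: go left to 19.
    At 19: go left to 28.
      28 is a leaf — visit 28.
    Visit 19.
    At 19: no right child.
  Visit 10.
  At 10: go right to 6.
    At 6: go left to 34.
      At 34: go left to 17.
        At 17: go left to 30.
          30 is a leaf — visit 30.
        Visit 17.
        At 17: no right child.
      Visit 34.
      At 34: go right to 36.
        36 is a leaf — visit 36.
    Visit 6.
    At 6: go right to 2.
      At 2: go left to 33.
        At 33: go left to 20.
          20 is a leaf — visit 20.
        Visit 33.
        At 33: no right child.
      Visit 2.
      At 2: go right to 13.
        At 13: go left to 29.
          29 is a leaf — visit 29.
        Visit 13.
        At 13: no right child.
Visit 9.
At 9: no right child.
Full in-order sequence: 28, 19, 10, 30, 17, 34, 36, 6, 20, 33, 2, 29, 13, 9.

28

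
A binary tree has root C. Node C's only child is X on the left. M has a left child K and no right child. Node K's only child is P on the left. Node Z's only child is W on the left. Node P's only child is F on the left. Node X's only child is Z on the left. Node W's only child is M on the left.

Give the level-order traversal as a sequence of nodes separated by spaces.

C X Z W M K P F

Level-order visits nodes level by level from the root, left to right within each level.
Level 0: C
Level 1: X
Level 2: Z
Level 3: W
Level 4: M
Level 5: K
Level 6: P
Level 7: F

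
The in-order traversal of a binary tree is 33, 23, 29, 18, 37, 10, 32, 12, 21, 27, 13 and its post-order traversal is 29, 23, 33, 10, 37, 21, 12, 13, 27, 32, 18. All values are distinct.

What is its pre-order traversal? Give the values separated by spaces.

18 33 23 29 32 37 10 27 12 21 13

The last element of post-order is the root; it splits in-order into left and right subtrees.
Root 18: left subtree has 3 nodes {33, 23, 29}, right has 7 {37, 10, 32, 12, 21, 27, 13}.
  Root 33: left subtree has 0 nodes { }, right has 2 {23, 29}.
    Root 23: left subtree has 0 nodes { }, right has 1 {29}.
  Root 32: left subtree has 2 nodes {37, 10}, right has 4 {12, 21, 27, 13}.
    Root 37: left subtree has 0 nodes { }, right has 1 {10}.
    Root 27: left subtree has 2 nodes {12, 21}, right has 1 {13}.
      Root 12: left subtree has 0 nodes { }, right has 1 {21}.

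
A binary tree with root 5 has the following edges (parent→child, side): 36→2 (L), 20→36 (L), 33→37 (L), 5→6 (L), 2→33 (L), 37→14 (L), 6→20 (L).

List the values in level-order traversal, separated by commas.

Level-order visits nodes level by level from the root, left to right within each level.
Level 0: 5
Level 1: 6
Level 2: 20
Level 3: 36
Level 4: 2
Level 5: 33
Level 6: 37
Level 7: 14

5, 6, 20, 36, 2, 33, 37, 14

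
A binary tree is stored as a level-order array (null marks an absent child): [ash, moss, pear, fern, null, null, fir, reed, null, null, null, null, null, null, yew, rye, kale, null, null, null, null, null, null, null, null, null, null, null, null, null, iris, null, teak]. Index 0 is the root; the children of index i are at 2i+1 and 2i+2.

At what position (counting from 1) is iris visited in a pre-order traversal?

Pre-order visits the node, then its left subtree, then its right subtree.
Visit ash.
At ash: go left to moss.
  Visit moss.
  At moss: go left to fern.
    Visit fern.
    At fern: go left to reed.
      Visit reed.
      At reed: go left to rye.
        Visit rye.
        At rye: no left child.
        At rye: go right to teak.
          teak is a leaf — visit teak.
      At reed: go right to kale.
        kale is a leaf — visit kale.
    At fern: no right child.
  At moss: no right child.
At ash: go right to pear.
  Visit pear.
  At pear: no left child.
  At pear: go right to fir.
    Visit fir.
    At fir: no left child.
    At fir: go right to yew.
      Visit yew.
      At yew: no left child.
      At yew: go right to iris.
        iris is a leaf — visit iris.
Full pre-order sequence: ash, moss, fern, reed, rye, teak, kale, pear, fir, yew, iris.

11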